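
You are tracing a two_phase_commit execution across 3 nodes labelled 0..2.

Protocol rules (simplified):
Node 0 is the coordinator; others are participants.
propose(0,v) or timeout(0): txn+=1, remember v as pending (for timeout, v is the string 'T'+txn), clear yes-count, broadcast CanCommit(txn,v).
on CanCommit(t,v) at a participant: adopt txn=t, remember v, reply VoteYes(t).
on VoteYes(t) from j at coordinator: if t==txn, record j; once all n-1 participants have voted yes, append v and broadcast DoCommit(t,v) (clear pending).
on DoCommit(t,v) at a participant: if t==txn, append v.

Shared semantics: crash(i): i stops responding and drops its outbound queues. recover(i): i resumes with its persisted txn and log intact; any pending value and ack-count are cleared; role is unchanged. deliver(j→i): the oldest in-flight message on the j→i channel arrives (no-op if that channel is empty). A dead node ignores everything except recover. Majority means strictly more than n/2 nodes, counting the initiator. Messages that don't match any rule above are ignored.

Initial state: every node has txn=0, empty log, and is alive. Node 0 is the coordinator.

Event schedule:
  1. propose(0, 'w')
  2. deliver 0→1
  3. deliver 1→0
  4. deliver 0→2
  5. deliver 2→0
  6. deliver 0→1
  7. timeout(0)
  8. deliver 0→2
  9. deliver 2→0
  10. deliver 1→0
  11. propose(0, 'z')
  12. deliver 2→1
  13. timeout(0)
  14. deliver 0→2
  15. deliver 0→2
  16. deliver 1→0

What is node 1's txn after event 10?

1

step 1 propose(0,'w'): 0={coor,t=1,log=-}
step 2 deliver 0→1: 1={part,t=1,log=-}
step 3 deliver 1→0: —
step 4 deliver 0→2: 2={part,t=1,log=-}
step 5 deliver 2→0: 0={coor,t=1,log=w}
step 6 deliver 0→1: 1={part,t=1,log=w}
step 7 timeout(0): 0={coor,t=2,log=w}
step 8 deliver 0→2: 2={part,t=1,log=w}
step 9 deliver 2→0: —
step 10 deliver 1→0: —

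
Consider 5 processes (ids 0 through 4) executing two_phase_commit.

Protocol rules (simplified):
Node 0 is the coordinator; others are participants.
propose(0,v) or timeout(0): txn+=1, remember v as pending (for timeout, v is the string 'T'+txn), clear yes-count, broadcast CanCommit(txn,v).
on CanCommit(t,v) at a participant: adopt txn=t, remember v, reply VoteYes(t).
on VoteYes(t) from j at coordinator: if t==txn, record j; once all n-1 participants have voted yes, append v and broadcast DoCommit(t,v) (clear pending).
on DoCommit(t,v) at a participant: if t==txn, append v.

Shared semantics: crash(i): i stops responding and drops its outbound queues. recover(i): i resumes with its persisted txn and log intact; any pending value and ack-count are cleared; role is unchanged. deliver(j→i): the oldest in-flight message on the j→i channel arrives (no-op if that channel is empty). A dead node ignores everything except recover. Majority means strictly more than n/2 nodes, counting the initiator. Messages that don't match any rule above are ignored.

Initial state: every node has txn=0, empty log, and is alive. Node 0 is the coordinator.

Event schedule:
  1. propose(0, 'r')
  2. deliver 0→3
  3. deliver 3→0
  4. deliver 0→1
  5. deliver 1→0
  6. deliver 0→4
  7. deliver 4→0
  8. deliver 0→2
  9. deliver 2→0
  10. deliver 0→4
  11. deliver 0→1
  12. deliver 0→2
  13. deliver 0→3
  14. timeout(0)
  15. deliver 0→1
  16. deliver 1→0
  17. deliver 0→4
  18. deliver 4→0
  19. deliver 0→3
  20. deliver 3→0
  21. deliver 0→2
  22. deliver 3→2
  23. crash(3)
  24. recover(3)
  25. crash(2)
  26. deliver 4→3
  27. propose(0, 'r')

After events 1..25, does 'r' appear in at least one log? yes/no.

1. propose(0,'r'):  <0:coor t1 ->
2. deliver 0→3:  <3:part t1 ->
3. deliver 3→0:  nop
4. deliver 0→1:  <1:part t1 ->
5. deliver 1→0:  nop
6. deliver 0→4:  <4:part t1 ->
7. deliver 4→0:  nop
8. deliver 0→2:  <2:part t1 ->
9. deliver 2→0:  <0:coor t1 r>
10. deliver 0→4:  <4:part t1 r>
11. deliver 0→1:  <1:part t1 r>
12. deliver 0→2:  <2:part t1 r>
13. deliver 0→3:  <3:part t1 r>
14. timeout(0):  <0:coor t2 r>
15. deliver 0→1:  <1:part t2 r>
16. deliver 1→0:  nop
17. deliver 0→4:  <4:part t2 r>
18. deliver 4→0:  nop
19. deliver 0→3:  <3:part t2 r>
20. deliver 3→0:  nop
21. deliver 0→2:  <2:part t2 r>
22. deliver 3→2:  nop
23. crash(3):  <3:✗part t2 r>
24. recover(3):  <3:part t2 r>
25. crash(2):  <2:✗part t2 r>

yes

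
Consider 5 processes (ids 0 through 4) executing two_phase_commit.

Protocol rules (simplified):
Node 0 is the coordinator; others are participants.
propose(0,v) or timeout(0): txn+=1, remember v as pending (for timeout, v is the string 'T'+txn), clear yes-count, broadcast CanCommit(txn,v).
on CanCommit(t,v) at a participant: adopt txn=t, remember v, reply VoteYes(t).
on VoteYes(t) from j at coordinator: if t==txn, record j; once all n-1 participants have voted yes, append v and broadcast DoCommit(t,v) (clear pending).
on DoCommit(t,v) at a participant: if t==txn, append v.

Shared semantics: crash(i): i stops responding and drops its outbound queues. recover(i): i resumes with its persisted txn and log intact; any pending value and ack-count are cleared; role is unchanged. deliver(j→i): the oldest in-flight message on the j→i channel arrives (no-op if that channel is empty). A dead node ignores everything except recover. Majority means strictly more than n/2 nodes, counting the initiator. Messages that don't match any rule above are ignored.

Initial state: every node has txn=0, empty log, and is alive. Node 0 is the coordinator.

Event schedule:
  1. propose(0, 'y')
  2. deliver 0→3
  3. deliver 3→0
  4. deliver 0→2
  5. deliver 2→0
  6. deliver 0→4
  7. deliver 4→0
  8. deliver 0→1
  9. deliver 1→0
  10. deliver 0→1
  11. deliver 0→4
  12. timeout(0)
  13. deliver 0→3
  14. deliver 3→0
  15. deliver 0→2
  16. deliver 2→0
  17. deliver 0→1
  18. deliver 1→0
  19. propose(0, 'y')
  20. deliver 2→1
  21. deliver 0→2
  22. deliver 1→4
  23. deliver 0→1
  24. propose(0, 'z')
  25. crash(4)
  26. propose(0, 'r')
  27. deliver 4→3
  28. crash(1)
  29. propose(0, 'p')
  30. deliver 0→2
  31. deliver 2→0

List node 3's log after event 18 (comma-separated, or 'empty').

step 1 propose(0,'y'): 0={coor,t=1,log=-}
step 2 deliver 0→3: 3={part,t=1,log=-}
step 3 deliver 3→0: —
step 4 deliver 0→2: 2={part,t=1,log=-}
step 5 deliver 2→0: —
step 6 deliver 0→4: 4={part,t=1,log=-}
step 7 deliver 4→0: —
step 8 deliver 0→1: 1={part,t=1,log=-}
step 9 deliver 1→0: 0={coor,t=1,log=y}
step 10 deliver 0→1: 1={part,t=1,log=y}
step 11 deliver 0→4: 4={part,t=1,log=y}
step 12 timeout(0): 0={coor,t=2,log=y}
step 13 deliver 0→3: 3={part,t=1,log=y}
step 14 deliver 3→0: —
step 15 deliver 0→2: 2={part,t=1,log=y}
step 16 deliver 2→0: —
step 17 deliver 0→1: 1={part,t=2,log=y}
step 18 deliver 1→0: —

y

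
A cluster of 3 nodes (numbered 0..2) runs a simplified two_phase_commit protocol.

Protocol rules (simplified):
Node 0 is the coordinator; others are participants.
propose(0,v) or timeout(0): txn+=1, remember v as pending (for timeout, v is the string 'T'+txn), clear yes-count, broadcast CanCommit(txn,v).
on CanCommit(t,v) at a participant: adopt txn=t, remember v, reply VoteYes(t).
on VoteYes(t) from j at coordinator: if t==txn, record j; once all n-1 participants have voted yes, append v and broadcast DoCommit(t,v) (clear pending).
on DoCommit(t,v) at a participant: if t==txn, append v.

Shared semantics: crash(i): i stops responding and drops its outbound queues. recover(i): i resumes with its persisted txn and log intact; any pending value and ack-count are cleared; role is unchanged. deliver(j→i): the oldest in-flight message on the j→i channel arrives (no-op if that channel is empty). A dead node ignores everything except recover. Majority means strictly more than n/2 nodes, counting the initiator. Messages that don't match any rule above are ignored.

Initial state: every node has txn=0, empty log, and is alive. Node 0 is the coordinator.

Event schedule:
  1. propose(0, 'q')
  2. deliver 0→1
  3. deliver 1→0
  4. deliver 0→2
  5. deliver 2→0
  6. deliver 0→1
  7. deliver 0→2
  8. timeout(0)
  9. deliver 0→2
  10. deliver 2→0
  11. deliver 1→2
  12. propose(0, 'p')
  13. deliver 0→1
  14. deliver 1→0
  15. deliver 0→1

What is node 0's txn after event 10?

1. propose(0,'q'):  <0:coor t1 ->
2. deliver 0→1:  <1:part t1 ->
3. deliver 1→0:  nop
4. deliver 0→2:  <2:part t1 ->
5. deliver 2→0:  <0:coor t1 q>
6. deliver 0→1:  <1:part t1 q>
7. deliver 0→2:  <2:part t1 q>
8. timeout(0):  <0:coor t2 q>
9. deliver 0→2:  <2:part t2 q>
10. deliver 2→0:  nop

2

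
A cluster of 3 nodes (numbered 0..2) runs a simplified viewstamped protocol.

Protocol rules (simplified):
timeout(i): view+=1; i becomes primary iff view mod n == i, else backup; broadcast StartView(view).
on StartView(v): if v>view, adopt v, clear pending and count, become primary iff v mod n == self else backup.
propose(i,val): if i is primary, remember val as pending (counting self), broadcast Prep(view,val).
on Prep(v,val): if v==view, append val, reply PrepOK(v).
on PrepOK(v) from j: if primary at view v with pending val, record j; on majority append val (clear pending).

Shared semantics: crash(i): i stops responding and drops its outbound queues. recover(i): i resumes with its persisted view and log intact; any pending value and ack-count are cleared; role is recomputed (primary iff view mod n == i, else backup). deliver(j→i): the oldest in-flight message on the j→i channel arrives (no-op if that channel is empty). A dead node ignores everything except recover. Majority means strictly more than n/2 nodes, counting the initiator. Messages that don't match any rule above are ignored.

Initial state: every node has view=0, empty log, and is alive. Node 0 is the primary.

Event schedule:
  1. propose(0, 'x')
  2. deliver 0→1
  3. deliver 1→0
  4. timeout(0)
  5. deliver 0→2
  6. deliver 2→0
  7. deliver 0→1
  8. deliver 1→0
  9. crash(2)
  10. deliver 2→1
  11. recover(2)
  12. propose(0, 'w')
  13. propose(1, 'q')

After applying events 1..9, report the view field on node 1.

e1 propose(0,'x'): ·
e2 deliver 0→1: 1[back,v=0,x]
e3 deliver 1→0: 0[prim,v=0,x]
e4 timeout(0): 0[back,v=1,x]
e5 deliver 0→2: 2[back,v=0,x]
e6 deliver 2→0: ·
e7 deliver 0→1: 1[prim,v=1,x]
e8 deliver 1→0: ·
e9 crash(2): 2[✗back,v=0,x]

1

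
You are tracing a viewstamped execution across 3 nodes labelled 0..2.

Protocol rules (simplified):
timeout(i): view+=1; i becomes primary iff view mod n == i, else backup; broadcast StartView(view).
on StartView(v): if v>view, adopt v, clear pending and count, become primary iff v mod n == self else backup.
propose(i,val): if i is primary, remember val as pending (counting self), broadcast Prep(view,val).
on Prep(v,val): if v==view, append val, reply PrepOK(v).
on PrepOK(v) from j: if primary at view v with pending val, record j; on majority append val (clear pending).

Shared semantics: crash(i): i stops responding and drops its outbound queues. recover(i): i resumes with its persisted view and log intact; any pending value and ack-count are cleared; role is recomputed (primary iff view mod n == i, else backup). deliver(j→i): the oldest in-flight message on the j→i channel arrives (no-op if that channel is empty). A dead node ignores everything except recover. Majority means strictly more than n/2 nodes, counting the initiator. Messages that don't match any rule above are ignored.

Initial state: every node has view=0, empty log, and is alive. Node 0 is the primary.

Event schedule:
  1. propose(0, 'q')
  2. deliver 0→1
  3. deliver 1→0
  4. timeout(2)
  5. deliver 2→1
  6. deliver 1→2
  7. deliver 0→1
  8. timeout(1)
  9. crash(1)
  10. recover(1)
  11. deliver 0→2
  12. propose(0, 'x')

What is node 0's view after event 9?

0

[1] propose(0,'q') → ∅
[2] deliver 0→1 → N1(back v0 [q])
[3] deliver 1→0 → N0(prim v0 [q])
[4] timeout(2) → N2(back v1 [-])
[5] deliver 2→1 → N1(prim v1 [q])
[6] deliver 1→2 → ∅
[7] deliver 0→1 → ∅
[8] timeout(1) → N1(back v2 [q])
[9] crash(1) → N1(✗back v2 [q])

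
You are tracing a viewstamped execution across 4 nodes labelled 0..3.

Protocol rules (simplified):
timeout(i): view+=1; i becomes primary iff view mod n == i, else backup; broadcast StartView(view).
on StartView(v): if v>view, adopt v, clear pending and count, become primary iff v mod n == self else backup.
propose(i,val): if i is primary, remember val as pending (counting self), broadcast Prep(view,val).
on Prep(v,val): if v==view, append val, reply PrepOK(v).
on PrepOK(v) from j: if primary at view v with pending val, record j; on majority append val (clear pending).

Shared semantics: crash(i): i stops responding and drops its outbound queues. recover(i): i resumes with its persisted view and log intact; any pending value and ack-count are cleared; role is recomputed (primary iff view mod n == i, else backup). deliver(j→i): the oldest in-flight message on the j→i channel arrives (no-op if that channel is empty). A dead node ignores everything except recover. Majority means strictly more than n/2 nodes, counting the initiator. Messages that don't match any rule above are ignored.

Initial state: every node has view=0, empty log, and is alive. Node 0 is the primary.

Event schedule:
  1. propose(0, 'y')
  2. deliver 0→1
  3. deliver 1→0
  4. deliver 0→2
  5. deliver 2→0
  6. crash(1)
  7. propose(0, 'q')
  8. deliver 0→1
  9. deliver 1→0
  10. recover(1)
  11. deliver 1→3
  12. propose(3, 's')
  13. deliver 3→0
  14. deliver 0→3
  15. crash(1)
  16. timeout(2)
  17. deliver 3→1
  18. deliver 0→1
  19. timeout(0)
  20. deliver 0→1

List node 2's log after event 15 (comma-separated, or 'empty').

e1 propose(0,'y'): ·
e2 deliver 0→1: 1[back,v=0,y]
e3 deliver 1→0: ·
e4 deliver 0→2: 2[back,v=0,y]
e5 deliver 2→0: 0[prim,v=0,y]
e6 crash(1): 1[✗back,v=0,y]
e7 propose(0,'q'): ·
e8 deliver 0→1: ·
e9 deliver 1→0: ·
e10 recover(1): 1[back,v=0,y]
e11 deliver 1→3: ·
e12 propose(3,'s'): ·
e13 deliver 3→0: ·
e14 deliver 0→3: 3[back,v=0,y]
e15 crash(1): 1[✗back,v=0,y]

y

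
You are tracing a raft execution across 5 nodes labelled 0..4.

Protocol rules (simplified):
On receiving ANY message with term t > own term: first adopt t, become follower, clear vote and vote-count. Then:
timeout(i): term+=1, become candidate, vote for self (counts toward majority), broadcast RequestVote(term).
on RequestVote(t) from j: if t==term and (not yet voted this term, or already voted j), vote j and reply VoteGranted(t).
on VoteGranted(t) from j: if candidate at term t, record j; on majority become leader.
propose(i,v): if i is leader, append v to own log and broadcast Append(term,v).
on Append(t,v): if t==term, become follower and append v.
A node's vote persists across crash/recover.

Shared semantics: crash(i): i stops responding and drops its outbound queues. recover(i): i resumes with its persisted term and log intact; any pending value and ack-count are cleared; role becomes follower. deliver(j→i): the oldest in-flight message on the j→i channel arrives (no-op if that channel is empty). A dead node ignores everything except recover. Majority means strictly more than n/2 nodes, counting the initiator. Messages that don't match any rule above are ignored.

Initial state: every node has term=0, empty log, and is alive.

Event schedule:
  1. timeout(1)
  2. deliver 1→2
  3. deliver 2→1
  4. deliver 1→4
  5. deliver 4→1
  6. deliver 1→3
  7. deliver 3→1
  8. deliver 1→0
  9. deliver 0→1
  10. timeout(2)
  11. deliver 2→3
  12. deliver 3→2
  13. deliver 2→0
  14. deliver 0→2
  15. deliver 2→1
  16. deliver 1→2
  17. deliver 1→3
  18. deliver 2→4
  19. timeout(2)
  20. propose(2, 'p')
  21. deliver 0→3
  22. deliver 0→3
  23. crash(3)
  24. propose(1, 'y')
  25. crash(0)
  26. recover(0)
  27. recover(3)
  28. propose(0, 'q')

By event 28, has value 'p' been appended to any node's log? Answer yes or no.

1. timeout(1):  <1:cand t1 ->
2. deliver 1→2:  <2:foll t1 ->
3. deliver 2→1:  nop
4. deliver 1→4:  <4:foll t1 ->
5. deliver 4→1:  <1:lead t1 ->
6. deliver 1→3:  <3:foll t1 ->
7. deliver 3→1:  nop
8. deliver 1→0:  <0:foll t1 ->
9. deliver 0→1:  nop
10. timeout(2):  <2:cand t2 ->
11. deliver 2→3:  <3:foll t2 ->
12. deliver 3→2:  nop
13. deliver 2→0:  <0:foll t2 ->
14. deliver 0→2:  <2:lead t2 ->
15. deliver 2→1:  <1:foll t2 ->
16. deliver 1→2:  nop
17. deliver 1→3:  nop
18. deliver 2→4:  <4:foll t2 ->
19. timeout(2):  <2:cand t3 ->
20. propose(2,'p'):  nop
21. deliver 0→3:  nop
22. deliver 0→3:  nop
23. crash(3):  <3:✗foll t2 ->
24. propose(1,'y'):  nop
25. crash(0):  <0:✗foll t2 ->
26. recover(0):  <0:foll t2 ->
27. recover(3):  <3:foll t2 ->
28. propose(0,'q'):  nop

no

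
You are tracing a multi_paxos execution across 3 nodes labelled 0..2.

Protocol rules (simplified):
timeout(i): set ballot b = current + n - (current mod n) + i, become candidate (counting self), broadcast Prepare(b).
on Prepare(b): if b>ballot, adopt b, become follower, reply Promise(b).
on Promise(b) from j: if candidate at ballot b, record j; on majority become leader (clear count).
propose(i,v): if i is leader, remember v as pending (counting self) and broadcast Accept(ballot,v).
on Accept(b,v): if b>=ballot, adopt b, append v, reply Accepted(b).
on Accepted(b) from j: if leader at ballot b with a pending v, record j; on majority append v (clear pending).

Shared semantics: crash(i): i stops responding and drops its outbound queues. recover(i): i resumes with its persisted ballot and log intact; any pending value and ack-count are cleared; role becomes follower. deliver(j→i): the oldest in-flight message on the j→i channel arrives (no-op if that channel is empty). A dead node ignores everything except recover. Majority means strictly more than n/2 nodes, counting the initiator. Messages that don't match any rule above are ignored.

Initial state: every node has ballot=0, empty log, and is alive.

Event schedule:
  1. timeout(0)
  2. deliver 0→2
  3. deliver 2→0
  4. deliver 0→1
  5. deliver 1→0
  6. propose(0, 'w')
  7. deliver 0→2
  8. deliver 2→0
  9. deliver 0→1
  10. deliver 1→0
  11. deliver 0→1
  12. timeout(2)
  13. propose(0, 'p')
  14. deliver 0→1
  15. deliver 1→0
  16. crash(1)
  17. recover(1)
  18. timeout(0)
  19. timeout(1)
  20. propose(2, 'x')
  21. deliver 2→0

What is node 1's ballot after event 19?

[1] timeout(0) → N0(cand b3 [-])
[2] deliver 0→2 → N2(foll b3 [-])
[3] deliver 2→0 → N0(lead b3 [-])
[4] deliver 0→1 → N1(foll b3 [-])
[5] deliver 1→0 → ∅
[6] propose(0,'w') → ∅
[7] deliver 0→2 → N2(foll b3 [w])
[8] deliver 2→0 → N0(lead b3 [w])
[9] deliver 0→1 → N1(foll b3 [w])
[10] deliver 1→0 → ∅
[11] deliver 0→1 → ∅
[12] timeout(2) → N2(cand b8 [w])
[13] propose(0,'p') → ∅
[14] deliver 0→1 → N1(foll b3 [w,p])
[15] deliver 1→0 → N0(lead b3 [w,p])
[16] crash(1) → N1(✗foll b3 [w,p])
[17] recover(1) → N1(foll b3 [w,p])
[18] timeout(0) → N0(cand b6 [w,p])
[19] timeout(1) → N1(cand b7 [w,p])

7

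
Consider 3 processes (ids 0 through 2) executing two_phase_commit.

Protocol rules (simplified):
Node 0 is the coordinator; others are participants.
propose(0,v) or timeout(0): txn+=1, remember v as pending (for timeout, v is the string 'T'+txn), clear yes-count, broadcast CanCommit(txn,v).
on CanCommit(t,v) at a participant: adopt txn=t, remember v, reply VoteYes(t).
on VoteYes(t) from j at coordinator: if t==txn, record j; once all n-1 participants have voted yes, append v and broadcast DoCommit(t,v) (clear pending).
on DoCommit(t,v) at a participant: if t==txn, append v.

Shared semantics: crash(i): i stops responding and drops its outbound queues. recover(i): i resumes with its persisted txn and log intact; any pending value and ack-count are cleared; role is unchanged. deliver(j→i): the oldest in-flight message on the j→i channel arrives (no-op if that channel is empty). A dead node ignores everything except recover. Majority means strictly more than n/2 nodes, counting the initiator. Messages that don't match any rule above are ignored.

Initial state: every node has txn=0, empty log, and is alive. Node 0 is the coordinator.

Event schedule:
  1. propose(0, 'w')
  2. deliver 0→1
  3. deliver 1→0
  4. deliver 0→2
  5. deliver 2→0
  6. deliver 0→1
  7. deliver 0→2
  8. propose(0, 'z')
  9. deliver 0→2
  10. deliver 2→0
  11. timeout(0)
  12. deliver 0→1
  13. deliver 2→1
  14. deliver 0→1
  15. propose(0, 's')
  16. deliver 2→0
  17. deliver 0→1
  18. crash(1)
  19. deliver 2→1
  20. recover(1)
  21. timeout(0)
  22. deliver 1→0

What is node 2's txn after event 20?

step 1 propose(0,'w'): 0={coor,t=1,log=-}
step 2 deliver 0→1: 1={part,t=1,log=-}
step 3 deliver 1→0: —
step 4 deliver 0→2: 2={part,t=1,log=-}
step 5 deliver 2→0: 0={coor,t=1,log=w}
step 6 deliver 0→1: 1={part,t=1,log=w}
step 7 deliver 0→2: 2={part,t=1,log=w}
step 8 propose(0,'z'): 0={coor,t=2,log=w}
step 9 deliver 0→2: 2={part,t=2,log=w}
step 10 deliver 2→0: —
step 11 timeout(0): 0={coor,t=3,log=w}
step 12 deliver 0→1: 1={part,t=2,log=w}
step 13 deliver 2→1: —
step 14 deliver 0→1: 1={part,t=3,log=w}
step 15 propose(0,'s'): 0={coor,t=4,log=w}
step 16 deliver 2→0: —
step 17 deliver 0→1: 1={part,t=4,log=w}
step 18 crash(1): 1={✗part,t=4,log=w}
step 19 deliver 2→1: —
step 20 recover(1): 1={part,t=4,log=w}

2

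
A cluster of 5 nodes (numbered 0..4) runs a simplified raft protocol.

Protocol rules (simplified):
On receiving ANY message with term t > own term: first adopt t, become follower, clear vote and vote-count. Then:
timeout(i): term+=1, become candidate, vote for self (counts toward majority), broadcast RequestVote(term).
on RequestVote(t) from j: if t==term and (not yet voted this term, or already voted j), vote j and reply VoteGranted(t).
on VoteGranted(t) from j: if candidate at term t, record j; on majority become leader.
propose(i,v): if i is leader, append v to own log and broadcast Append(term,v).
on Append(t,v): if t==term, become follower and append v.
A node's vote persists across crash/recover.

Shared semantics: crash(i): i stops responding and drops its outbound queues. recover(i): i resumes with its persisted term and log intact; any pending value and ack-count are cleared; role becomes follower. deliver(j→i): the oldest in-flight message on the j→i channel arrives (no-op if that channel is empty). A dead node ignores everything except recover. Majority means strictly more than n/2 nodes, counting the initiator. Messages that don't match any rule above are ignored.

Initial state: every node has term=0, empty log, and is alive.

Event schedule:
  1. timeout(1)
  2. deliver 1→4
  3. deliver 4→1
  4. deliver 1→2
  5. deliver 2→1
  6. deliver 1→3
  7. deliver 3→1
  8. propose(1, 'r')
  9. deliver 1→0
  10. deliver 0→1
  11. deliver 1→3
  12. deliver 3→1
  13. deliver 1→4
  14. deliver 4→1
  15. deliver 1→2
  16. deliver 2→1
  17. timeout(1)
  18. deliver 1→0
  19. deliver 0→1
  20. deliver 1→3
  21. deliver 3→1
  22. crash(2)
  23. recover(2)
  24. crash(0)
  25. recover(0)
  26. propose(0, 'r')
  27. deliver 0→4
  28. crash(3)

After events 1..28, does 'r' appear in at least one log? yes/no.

e1 timeout(1): 1[cand,t=1,-]
e2 deliver 1→4: 4[foll,t=1,-]
e3 deliver 4→1: ·
e4 deliver 1→2: 2[foll,t=1,-]
e5 deliver 2→1: 1[lead,t=1,-]
e6 deliver 1→3: 3[foll,t=1,-]
e7 deliver 3→1: ·
e8 propose(1,'r'): 1[lead,t=1,r]
e9 deliver 1→0: 0[foll,t=1,-]
e10 deliver 0→1: ·
e11 deliver 1→3: 3[foll,t=1,r]
e12 deliver 3→1: ·
e13 deliver 1→4: 4[foll,t=1,r]
e14 deliver 4→1: ·
e15 deliver 1→2: 2[foll,t=1,r]
e16 deliver 2→1: ·
e17 timeout(1): 1[cand,t=2,r]
e18 deliver 1→0: 0[foll,t=1,r]
e19 deliver 0→1: ·
e20 deliver 1→3: 3[foll,t=2,r]
e21 deliver 3→1: ·
e22 crash(2): 2[✗foll,t=1,r]
e23 recover(2): 2[foll,t=1,r]
e24 crash(0): 0[✗foll,t=1,r]
e25 recover(0): 0[foll,t=1,r]
e26 propose(0,'r'): ·
e27 deliver 0→4: ·
e28 crash(3): 3[✗foll,t=2,r]

yes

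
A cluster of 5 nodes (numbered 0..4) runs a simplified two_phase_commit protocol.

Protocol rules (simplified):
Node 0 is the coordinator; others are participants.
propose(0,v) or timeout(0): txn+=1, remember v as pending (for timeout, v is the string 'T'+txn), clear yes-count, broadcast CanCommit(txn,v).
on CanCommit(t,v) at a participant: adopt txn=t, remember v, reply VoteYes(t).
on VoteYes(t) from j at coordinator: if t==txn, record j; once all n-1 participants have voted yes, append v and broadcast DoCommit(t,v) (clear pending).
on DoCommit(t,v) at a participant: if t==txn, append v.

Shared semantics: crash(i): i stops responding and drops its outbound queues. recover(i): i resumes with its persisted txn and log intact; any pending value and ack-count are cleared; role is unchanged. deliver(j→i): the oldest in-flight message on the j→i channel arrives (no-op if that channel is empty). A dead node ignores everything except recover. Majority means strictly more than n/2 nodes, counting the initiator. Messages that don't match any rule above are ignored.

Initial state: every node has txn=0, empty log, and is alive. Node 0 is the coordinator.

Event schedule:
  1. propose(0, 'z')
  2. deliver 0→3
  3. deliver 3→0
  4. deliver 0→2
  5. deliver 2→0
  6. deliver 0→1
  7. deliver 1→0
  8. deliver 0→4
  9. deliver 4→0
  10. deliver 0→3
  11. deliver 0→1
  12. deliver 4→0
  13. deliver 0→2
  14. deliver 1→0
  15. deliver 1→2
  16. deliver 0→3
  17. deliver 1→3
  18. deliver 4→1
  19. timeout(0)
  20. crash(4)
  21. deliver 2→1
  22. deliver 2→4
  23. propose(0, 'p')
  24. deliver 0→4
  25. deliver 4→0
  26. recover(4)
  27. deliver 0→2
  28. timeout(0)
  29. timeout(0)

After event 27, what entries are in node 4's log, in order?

empty

after 1 — propose(0,'z'): n0:coor/t1/[-]
after 2 — deliver 0→3: n3:part/t1/[-]
after 3 — deliver 3→0: ·
after 4 — deliver 0→2: n2:part/t1/[-]
after 5 — deliver 2→0: ·
after 6 — deliver 0→1: n1:part/t1/[-]
after 7 — deliver 1→0: ·
after 8 — deliver 0→4: n4:part/t1/[-]
after 9 — deliver 4→0: n0:coor/t1/[z]
after 10 — deliver 0→3: n3:part/t1/[z]
after 11 — deliver 0→1: n1:part/t1/[z]
after 12 — deliver 4→0: ·
after 13 — deliver 0→2: n2:part/t1/[z]
after 14 — deliver 1→0: ·
after 15 — deliver 1→2: ·
after 16 — deliver 0→3: ·
after 17 — deliver 1→3: ·
after 18 — deliver 4→1: ·
after 19 — timeout(0): n0:coor/t2/[z]
after 20 — crash(4): n4:✗part/t1/[-]
after 21 — deliver 2→1: ·
after 22 — deliver 2→4: ·
after 23 — propose(0,'p'): n0:coor/t3/[z]
after 24 — deliver 0→4: ·
after 25 — deliver 4→0: ·
after 26 — recover(4): n4:part/t1/[-]
after 27 — deliver 0→2: n2:part/t2/[z]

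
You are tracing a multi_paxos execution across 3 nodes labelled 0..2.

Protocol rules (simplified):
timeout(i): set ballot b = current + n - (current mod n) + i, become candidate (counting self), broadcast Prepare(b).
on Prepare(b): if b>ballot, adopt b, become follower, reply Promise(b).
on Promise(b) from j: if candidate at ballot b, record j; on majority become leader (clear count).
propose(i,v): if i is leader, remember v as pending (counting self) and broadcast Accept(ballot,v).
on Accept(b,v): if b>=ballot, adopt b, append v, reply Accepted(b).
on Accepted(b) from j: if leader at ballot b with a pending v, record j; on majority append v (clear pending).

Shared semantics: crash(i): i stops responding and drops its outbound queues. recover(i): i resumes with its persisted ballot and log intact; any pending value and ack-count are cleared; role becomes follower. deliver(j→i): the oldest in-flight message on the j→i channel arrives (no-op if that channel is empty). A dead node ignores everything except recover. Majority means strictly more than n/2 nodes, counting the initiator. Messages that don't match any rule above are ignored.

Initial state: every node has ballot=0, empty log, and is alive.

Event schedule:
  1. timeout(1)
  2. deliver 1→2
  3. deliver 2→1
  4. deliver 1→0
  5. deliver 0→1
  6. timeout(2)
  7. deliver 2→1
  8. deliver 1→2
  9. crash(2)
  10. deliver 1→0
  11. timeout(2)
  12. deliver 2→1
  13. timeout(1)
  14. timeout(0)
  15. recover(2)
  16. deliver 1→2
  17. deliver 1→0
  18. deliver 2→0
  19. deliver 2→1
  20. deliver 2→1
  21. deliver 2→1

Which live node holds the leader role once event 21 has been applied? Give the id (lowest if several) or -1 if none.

[1] timeout(1) → N1(cand b4 [-])
[2] deliver 1→2 → N2(foll b4 [-])
[3] deliver 2→1 → N1(lead b4 [-])
[4] deliver 1→0 → N0(foll b4 [-])
[5] deliver 0→1 → ∅
[6] timeout(2) → N2(cand b8 [-])
[7] deliver 2→1 → N1(foll b8 [-])
[8] deliver 1→2 → N2(lead b8 [-])
[9] crash(2) → N2(✗lead b8 [-])
[10] deliver 1→0 → ∅
[11] timeout(2) → ∅
[12] deliver 2→1 → ∅
[13] timeout(1) → N1(cand b10 [-])
[14] timeout(0) → N0(cand b6 [-])
[15] recover(2) → N2(foll b8 [-])
[16] deliver 1→2 → N2(foll b10 [-])
[17] deliver 1→0 → N0(foll b10 [-])
[18] deliver 2→0 → ∅
[19] deliver 2→1 → N1(lead b10 [-])
[20] deliver 2→1 → ∅
[21] deliver 2→1 → ∅

1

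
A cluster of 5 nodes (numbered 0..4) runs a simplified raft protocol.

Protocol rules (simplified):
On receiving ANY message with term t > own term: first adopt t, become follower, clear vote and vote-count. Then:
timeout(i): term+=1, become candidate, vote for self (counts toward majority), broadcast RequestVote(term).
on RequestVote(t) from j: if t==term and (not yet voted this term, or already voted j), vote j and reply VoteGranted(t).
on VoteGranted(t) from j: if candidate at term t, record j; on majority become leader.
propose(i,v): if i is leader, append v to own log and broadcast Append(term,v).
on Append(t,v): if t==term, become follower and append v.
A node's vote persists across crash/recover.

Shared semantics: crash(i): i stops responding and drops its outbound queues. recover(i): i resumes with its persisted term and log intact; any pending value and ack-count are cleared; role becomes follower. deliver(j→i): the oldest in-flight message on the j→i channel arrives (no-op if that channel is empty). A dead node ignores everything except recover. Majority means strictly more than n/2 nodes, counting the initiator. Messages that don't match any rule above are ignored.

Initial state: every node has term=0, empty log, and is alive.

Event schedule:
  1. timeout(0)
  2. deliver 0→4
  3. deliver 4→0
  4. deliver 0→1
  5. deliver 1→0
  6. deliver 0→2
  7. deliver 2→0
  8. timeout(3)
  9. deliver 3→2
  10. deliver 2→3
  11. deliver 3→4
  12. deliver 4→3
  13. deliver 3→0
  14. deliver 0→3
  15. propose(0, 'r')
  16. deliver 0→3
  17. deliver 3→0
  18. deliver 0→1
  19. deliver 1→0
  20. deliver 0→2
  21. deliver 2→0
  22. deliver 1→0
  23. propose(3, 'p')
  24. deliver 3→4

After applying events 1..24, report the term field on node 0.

after 1 — timeout(0): n0:cand/t1/[-]
after 2 — deliver 0→4: n4:foll/t1/[-]
after 3 — deliver 4→0: ·
after 4 — deliver 0→1: n1:foll/t1/[-]
after 5 — deliver 1→0: n0:lead/t1/[-]
after 6 — deliver 0→2: n2:foll/t1/[-]
after 7 — deliver 2→0: ·
after 8 — timeout(3): n3:cand/t1/[-]
after 9 — deliver 3→2: ·
after 10 — deliver 2→3: ·
after 11 — deliver 3→4: ·
after 12 — deliver 4→3: ·
after 13 — deliver 3→0: ·
after 14 — deliver 0→3: ·
after 15 — propose(0,'r'): n0:lead/t1/[r]
after 16 — deliver 0→3: n3:foll/t1/[r]
after 17 — deliver 3→0: ·
after 18 — deliver 0→1: n1:foll/t1/[r]
after 19 — deliver 1→0: ·
after 20 — deliver 0→2: n2:foll/t1/[r]
after 21 — deliver 2→0: ·
after 22 — deliver 1→0: ·
after 23 — propose(3,'p'): ·
after 24 — deliver 3→4: ·

1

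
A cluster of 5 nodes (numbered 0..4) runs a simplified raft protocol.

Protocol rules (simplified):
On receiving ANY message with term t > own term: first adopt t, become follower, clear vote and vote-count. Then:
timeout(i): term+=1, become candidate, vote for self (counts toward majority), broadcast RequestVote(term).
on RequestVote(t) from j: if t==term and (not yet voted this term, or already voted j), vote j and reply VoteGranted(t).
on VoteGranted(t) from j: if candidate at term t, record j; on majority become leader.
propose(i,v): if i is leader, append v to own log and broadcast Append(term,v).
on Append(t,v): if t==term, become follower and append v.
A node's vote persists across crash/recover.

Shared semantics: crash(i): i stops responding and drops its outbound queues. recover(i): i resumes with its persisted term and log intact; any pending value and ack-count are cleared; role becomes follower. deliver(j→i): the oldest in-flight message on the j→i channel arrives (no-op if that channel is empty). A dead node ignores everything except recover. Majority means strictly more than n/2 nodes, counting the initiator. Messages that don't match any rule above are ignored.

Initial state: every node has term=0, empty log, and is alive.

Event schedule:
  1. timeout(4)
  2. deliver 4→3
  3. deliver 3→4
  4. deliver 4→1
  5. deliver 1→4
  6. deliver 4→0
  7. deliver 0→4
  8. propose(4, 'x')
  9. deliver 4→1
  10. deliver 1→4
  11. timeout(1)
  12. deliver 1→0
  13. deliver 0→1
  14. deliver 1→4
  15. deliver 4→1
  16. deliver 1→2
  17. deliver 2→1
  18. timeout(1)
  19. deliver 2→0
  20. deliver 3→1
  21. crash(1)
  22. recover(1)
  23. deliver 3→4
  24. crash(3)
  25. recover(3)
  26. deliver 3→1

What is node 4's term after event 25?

2

[1] timeout(4) → N4(cand t1 [-])
[2] deliver 4→3 → N3(foll t1 [-])
[3] deliver 3→4 → ∅
[4] deliver 4→1 → N1(foll t1 [-])
[5] deliver 1→4 → N4(lead t1 [-])
[6] deliver 4→0 → N0(foll t1 [-])
[7] deliver 0→4 → ∅
[8] propose(4,'x') → N4(lead t1 [x])
[9] deliver 4→1 → N1(foll t1 [x])
[10] deliver 1→4 → ∅
[11] timeout(1) → N1(cand t2 [x])
[12] deliver 1→0 → N0(foll t2 [-])
[13] deliver 0→1 → ∅
[14] deliver 1→4 → N4(foll t2 [x])
[15] deliver 4→1 → N1(lead t2 [x])
[16] deliver 1→2 → N2(foll t2 [-])
[17] deliver 2→1 → ∅
[18] timeout(1) → N1(cand t3 [x])
[19] deliver 2→0 → ∅
[20] deliver 3→1 → ∅
[21] crash(1) → N1(✗cand t3 [x])
[22] recover(1) → N1(foll t3 [x])
[23] deliver 3→4 → ∅
[24] crash(3) → N3(✗foll t1 [-])
[25] recover(3) → N3(foll t1 [-])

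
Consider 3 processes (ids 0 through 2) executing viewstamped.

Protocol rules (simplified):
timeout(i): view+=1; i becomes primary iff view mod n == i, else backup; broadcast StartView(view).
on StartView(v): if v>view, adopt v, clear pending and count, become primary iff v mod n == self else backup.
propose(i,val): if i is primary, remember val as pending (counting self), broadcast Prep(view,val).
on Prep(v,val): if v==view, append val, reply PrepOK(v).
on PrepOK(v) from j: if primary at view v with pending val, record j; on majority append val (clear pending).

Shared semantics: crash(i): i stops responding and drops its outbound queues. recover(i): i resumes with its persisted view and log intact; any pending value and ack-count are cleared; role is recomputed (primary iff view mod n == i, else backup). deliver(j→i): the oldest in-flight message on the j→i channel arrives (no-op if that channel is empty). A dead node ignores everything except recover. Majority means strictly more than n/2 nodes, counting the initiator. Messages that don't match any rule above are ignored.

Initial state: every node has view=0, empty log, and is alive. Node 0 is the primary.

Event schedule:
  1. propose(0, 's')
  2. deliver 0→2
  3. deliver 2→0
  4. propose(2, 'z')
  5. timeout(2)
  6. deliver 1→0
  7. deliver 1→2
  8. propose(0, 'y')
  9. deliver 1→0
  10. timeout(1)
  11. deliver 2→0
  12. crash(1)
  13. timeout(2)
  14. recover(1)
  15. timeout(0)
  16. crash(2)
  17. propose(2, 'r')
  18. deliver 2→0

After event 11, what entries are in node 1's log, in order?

[1] propose(0,'s') → ∅
[2] deliver 0→2 → N2(back v0 [s])
[3] deliver 2→0 → N0(prim v0 [s])
[4] propose(2,'z') → ∅
[5] timeout(2) → N2(back v1 [s])
[6] deliver 1→0 → ∅
[7] deliver 1→2 → ∅
[8] propose(0,'y') → ∅
[9] deliver 1→0 → ∅
[10] timeout(1) → N1(prim v1 [-])
[11] deliver 2→0 → N0(back v1 [s])

empty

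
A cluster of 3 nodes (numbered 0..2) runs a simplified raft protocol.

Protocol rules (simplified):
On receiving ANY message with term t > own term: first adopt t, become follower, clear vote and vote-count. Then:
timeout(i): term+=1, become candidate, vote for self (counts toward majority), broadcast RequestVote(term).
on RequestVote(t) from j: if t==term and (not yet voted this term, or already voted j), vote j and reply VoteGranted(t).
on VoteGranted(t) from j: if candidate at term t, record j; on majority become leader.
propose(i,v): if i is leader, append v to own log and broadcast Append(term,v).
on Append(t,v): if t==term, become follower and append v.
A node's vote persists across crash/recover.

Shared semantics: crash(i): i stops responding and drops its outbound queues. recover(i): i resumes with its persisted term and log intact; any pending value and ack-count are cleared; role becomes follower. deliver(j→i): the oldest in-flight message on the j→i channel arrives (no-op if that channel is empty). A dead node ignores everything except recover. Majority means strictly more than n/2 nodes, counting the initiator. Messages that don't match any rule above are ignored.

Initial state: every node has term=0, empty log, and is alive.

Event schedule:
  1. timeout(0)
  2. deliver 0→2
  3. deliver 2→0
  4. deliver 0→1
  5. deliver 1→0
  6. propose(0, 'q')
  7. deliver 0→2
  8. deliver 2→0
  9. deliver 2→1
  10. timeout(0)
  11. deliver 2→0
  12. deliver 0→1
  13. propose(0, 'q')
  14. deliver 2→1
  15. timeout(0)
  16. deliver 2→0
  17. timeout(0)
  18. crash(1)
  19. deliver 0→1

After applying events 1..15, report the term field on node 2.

[1] timeout(0) → N0(cand t1 [-])
[2] deliver 0→2 → N2(foll t1 [-])
[3] deliver 2→0 → N0(lead t1 [-])
[4] deliver 0→1 → N1(foll t1 [-])
[5] deliver 1→0 → ∅
[6] propose(0,'q') → N0(lead t1 [q])
[7] deliver 0→2 → N2(foll t1 [q])
[8] deliver 2→0 → ∅
[9] deliver 2→1 → ∅
[10] timeout(0) → N0(cand t2 [q])
[11] deliver 2→0 → ∅
[12] deliver 0→1 → N1(foll t1 [q])
[13] propose(0,'q') → ∅
[14] deliver 2→1 → ∅
[15] timeout(0) → N0(cand t3 [q])

1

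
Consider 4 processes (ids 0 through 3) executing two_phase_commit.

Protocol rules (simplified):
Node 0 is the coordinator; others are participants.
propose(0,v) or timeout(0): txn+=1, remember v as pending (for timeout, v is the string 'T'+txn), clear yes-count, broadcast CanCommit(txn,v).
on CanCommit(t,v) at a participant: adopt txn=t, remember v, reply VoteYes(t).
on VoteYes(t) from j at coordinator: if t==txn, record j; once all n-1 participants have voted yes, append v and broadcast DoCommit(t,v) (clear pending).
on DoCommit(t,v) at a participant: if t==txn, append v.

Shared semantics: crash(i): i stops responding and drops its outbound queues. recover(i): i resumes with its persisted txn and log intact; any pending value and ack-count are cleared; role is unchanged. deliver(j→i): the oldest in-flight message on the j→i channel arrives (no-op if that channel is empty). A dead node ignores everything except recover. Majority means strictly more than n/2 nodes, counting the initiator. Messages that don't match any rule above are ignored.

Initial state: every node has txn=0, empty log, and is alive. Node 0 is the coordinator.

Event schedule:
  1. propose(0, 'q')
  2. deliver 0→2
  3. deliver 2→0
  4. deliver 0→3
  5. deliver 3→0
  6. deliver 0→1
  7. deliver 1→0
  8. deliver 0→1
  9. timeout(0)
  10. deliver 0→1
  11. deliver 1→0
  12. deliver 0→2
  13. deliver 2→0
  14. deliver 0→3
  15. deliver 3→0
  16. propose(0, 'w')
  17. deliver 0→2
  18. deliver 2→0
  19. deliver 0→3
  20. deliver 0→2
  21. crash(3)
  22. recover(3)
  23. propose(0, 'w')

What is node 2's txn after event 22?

3

step 1 propose(0,'q'): 0={coor,t=1,log=-}
step 2 deliver 0→2: 2={part,t=1,log=-}
step 3 deliver 2→0: —
step 4 deliver 0→3: 3={part,t=1,log=-}
step 5 deliver 3→0: —
step 6 deliver 0→1: 1={part,t=1,log=-}
step 7 deliver 1→0: 0={coor,t=1,log=q}
step 8 deliver 0→1: 1={part,t=1,log=q}
step 9 timeout(0): 0={coor,t=2,log=q}
step 10 deliver 0→1: 1={part,t=2,log=q}
step 11 deliver 1→0: —
step 12 deliver 0→2: 2={part,t=1,log=q}
step 13 deliver 2→0: —
step 14 deliver 0→3: 3={part,t=1,log=q}
step 15 deliver 3→0: —
step 16 propose(0,'w'): 0={coor,t=3,log=q}
step 17 deliver 0→2: 2={part,t=2,log=q}
step 18 deliver 2→0: —
step 19 deliver 0→3: 3={part,t=2,log=q}
step 20 deliver 0→2: 2={part,t=3,log=q}
step 21 crash(3): 3={✗part,t=2,log=q}
step 22 recover(3): 3={part,t=2,log=q}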